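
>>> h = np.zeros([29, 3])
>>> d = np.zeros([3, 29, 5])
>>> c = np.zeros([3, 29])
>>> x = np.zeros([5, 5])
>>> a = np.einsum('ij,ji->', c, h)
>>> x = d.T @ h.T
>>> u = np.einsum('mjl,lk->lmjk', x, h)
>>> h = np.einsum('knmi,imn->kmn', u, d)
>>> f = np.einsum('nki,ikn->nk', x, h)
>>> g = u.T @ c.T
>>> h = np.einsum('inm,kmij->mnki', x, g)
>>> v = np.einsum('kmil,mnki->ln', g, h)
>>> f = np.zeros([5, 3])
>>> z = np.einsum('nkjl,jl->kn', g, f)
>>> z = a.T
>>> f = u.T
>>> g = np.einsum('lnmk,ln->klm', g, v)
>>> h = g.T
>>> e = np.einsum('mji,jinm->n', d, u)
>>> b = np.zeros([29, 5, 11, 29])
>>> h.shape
(5, 3, 3)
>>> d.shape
(3, 29, 5)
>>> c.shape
(3, 29)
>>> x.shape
(5, 29, 29)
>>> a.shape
()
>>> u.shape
(29, 5, 29, 3)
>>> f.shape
(3, 29, 5, 29)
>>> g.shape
(3, 3, 5)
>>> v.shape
(3, 29)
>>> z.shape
()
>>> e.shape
(29,)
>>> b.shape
(29, 5, 11, 29)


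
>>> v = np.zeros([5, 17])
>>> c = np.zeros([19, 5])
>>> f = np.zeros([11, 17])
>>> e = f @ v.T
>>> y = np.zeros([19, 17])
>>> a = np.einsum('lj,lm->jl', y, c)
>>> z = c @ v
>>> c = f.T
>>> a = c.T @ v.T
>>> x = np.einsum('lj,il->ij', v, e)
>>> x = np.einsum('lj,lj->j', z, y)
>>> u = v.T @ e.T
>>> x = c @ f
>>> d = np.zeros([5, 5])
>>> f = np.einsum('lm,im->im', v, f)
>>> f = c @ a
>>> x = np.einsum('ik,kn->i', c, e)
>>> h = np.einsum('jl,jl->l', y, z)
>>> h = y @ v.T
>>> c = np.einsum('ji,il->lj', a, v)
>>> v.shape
(5, 17)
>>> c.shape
(17, 11)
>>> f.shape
(17, 5)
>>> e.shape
(11, 5)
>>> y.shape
(19, 17)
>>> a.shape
(11, 5)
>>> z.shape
(19, 17)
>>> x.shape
(17,)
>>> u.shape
(17, 11)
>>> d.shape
(5, 5)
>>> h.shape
(19, 5)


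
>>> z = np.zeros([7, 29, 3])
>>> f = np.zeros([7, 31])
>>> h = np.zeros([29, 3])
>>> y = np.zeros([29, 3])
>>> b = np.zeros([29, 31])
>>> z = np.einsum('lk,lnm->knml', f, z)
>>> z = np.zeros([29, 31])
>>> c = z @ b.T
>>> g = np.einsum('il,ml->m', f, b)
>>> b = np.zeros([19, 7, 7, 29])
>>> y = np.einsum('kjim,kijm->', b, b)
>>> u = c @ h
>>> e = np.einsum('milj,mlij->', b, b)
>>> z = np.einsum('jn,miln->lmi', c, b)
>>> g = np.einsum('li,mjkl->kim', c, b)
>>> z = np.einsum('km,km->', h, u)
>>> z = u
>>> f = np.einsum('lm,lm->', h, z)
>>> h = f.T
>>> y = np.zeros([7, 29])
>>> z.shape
(29, 3)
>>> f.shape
()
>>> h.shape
()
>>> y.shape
(7, 29)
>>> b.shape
(19, 7, 7, 29)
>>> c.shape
(29, 29)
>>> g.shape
(7, 29, 19)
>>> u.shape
(29, 3)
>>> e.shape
()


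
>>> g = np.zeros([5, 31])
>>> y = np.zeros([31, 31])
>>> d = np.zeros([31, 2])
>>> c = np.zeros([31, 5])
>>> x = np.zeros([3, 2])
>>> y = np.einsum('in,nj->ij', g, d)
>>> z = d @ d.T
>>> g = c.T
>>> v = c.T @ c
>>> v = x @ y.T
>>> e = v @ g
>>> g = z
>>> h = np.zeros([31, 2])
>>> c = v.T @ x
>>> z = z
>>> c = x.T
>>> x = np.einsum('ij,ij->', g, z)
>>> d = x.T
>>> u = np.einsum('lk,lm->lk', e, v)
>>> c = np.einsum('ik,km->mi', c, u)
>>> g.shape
(31, 31)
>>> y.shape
(5, 2)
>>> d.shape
()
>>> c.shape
(31, 2)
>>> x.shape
()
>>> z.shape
(31, 31)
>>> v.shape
(3, 5)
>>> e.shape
(3, 31)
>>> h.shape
(31, 2)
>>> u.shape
(3, 31)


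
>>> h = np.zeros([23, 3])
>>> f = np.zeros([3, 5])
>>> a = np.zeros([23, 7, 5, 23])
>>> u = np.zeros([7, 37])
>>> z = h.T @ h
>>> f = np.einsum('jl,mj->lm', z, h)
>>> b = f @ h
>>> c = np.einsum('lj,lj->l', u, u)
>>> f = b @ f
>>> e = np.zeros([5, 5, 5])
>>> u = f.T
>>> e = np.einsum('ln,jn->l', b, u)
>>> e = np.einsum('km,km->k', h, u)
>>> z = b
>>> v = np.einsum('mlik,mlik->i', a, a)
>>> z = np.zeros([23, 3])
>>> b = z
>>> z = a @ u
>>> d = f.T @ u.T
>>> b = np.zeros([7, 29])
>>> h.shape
(23, 3)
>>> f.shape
(3, 23)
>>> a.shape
(23, 7, 5, 23)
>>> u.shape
(23, 3)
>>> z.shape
(23, 7, 5, 3)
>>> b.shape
(7, 29)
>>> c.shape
(7,)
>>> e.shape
(23,)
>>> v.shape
(5,)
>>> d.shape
(23, 23)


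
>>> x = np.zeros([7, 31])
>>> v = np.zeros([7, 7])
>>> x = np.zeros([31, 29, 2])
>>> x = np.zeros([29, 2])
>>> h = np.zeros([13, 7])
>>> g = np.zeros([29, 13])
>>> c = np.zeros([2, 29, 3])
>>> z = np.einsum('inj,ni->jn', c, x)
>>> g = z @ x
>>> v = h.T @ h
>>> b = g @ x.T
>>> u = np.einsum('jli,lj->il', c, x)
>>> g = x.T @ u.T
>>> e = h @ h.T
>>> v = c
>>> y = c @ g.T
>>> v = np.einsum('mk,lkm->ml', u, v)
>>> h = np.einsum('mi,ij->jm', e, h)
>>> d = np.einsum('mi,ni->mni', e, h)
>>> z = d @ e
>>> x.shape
(29, 2)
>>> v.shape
(3, 2)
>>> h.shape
(7, 13)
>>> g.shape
(2, 3)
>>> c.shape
(2, 29, 3)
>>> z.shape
(13, 7, 13)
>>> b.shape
(3, 29)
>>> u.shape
(3, 29)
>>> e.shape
(13, 13)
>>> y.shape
(2, 29, 2)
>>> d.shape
(13, 7, 13)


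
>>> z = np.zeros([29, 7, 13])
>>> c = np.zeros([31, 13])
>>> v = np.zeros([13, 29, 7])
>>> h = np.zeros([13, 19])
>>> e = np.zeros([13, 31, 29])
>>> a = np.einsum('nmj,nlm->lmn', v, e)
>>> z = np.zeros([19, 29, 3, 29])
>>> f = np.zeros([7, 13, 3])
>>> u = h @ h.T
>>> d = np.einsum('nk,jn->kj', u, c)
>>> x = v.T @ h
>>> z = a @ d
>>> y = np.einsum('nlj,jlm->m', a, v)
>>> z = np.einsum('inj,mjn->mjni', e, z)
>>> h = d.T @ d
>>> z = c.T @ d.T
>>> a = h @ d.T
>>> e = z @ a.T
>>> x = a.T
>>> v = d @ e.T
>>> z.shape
(13, 13)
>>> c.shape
(31, 13)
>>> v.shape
(13, 13)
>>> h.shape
(31, 31)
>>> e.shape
(13, 31)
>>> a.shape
(31, 13)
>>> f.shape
(7, 13, 3)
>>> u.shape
(13, 13)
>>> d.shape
(13, 31)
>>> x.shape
(13, 31)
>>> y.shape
(7,)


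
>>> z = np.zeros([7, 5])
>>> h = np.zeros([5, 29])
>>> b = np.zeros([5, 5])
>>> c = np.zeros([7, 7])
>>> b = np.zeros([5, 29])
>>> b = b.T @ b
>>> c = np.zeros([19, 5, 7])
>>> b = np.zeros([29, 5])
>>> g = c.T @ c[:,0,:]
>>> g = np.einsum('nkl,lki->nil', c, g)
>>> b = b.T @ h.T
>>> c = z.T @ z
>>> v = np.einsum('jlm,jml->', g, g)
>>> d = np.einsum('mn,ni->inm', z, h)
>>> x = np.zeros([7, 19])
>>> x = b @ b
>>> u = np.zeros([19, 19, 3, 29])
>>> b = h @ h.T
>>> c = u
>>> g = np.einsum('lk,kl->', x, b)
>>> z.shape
(7, 5)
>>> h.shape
(5, 29)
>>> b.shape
(5, 5)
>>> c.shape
(19, 19, 3, 29)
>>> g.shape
()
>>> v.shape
()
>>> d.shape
(29, 5, 7)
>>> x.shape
(5, 5)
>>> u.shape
(19, 19, 3, 29)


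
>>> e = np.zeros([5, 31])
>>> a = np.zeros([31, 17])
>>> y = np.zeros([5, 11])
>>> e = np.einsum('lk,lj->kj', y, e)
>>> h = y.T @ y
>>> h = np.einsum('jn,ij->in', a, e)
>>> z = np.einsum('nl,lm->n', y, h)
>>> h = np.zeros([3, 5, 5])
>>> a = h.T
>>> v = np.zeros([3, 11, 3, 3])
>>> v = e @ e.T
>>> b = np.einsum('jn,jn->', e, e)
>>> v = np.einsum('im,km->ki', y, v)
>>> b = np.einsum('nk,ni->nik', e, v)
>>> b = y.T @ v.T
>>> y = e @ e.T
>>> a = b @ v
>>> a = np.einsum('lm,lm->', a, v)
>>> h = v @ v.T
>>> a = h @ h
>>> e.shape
(11, 31)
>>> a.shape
(11, 11)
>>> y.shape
(11, 11)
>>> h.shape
(11, 11)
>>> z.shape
(5,)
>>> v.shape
(11, 5)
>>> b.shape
(11, 11)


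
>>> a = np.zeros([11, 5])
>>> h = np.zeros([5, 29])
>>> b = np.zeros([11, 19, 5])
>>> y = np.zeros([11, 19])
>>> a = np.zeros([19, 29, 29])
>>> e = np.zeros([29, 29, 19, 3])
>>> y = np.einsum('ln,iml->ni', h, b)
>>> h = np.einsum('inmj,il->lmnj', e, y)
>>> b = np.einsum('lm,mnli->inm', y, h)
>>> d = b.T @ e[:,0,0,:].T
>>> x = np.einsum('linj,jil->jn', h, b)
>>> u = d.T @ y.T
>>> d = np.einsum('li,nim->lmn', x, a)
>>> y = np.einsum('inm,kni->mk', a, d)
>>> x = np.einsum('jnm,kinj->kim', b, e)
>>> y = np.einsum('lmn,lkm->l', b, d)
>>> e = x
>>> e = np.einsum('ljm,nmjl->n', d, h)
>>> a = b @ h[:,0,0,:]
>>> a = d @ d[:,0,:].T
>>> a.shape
(3, 29, 3)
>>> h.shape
(11, 19, 29, 3)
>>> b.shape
(3, 19, 11)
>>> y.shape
(3,)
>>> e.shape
(11,)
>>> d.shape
(3, 29, 19)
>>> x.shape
(29, 29, 11)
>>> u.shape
(29, 19, 29)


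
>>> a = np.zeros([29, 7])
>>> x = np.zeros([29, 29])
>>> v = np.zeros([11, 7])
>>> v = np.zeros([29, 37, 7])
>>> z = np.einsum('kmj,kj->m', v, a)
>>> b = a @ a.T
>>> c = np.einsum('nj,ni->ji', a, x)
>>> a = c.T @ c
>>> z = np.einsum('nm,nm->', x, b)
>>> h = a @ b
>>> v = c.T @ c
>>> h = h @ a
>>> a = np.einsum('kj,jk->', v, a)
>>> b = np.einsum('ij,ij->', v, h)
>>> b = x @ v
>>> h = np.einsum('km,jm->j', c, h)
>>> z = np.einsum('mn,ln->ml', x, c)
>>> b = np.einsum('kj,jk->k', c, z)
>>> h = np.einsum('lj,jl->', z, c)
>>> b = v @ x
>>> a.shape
()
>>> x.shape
(29, 29)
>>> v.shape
(29, 29)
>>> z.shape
(29, 7)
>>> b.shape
(29, 29)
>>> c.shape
(7, 29)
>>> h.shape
()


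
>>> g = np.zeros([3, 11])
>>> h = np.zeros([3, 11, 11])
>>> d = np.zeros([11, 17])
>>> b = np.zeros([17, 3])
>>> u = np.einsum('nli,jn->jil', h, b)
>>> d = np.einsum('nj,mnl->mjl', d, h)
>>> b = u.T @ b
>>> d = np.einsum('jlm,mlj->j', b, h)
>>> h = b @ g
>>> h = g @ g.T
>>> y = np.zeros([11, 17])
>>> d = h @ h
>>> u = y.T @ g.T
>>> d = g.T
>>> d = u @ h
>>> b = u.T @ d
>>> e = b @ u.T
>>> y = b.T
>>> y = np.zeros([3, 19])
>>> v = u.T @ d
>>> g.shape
(3, 11)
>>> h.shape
(3, 3)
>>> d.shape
(17, 3)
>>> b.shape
(3, 3)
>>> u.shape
(17, 3)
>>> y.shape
(3, 19)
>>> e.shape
(3, 17)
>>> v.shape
(3, 3)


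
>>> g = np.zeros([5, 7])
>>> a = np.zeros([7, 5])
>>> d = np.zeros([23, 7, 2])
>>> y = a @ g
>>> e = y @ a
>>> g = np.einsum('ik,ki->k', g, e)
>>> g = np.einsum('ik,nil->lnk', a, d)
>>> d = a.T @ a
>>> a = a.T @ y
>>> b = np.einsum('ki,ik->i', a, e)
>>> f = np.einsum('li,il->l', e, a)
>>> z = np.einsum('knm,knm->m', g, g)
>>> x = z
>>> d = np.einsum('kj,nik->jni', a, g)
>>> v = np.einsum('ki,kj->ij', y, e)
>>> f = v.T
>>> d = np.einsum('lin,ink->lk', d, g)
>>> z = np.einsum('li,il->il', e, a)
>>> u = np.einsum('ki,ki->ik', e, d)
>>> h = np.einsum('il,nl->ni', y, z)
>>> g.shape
(2, 23, 5)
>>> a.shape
(5, 7)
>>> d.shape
(7, 5)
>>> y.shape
(7, 7)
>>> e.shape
(7, 5)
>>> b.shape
(7,)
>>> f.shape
(5, 7)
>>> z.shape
(5, 7)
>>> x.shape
(5,)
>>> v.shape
(7, 5)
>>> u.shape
(5, 7)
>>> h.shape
(5, 7)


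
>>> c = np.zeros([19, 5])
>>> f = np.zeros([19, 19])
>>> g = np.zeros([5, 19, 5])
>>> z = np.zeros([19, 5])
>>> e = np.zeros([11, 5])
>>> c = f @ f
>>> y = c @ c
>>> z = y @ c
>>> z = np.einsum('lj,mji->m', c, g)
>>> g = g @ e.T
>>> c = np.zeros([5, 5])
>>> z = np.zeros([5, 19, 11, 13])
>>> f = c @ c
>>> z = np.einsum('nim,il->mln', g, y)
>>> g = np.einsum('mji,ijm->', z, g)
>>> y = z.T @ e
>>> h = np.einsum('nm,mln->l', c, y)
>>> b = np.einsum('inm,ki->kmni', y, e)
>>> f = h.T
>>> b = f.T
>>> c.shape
(5, 5)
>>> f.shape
(19,)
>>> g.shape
()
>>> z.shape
(11, 19, 5)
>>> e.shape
(11, 5)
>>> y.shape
(5, 19, 5)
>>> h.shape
(19,)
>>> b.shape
(19,)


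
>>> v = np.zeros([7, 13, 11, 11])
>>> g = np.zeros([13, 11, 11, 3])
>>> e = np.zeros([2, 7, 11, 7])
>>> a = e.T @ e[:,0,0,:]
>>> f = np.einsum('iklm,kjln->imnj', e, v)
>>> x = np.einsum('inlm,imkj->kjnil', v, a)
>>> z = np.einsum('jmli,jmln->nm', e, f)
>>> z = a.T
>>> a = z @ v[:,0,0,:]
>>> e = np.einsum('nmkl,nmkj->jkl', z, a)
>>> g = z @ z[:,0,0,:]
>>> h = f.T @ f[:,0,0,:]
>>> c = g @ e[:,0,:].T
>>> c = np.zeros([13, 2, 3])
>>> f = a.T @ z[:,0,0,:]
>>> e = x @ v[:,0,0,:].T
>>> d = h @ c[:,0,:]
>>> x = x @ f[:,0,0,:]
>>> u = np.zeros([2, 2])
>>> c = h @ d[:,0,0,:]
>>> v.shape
(7, 13, 11, 11)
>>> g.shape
(7, 7, 11, 7)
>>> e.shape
(7, 7, 13, 7, 7)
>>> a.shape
(7, 7, 11, 11)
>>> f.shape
(11, 11, 7, 7)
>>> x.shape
(7, 7, 13, 7, 7)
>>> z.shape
(7, 7, 11, 7)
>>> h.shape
(13, 11, 7, 13)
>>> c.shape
(13, 11, 7, 3)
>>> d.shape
(13, 11, 7, 3)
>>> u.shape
(2, 2)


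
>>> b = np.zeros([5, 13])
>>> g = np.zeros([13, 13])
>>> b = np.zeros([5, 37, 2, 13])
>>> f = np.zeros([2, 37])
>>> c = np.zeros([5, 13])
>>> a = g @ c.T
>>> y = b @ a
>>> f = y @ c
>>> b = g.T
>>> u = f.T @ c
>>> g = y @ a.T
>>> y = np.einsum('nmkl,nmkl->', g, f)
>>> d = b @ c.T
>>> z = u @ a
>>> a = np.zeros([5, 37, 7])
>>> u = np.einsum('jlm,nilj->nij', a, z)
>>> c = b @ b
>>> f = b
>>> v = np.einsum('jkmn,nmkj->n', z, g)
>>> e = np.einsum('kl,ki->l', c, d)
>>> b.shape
(13, 13)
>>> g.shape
(5, 37, 2, 13)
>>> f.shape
(13, 13)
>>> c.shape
(13, 13)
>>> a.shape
(5, 37, 7)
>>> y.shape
()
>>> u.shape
(13, 2, 5)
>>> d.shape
(13, 5)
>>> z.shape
(13, 2, 37, 5)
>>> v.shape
(5,)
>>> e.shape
(13,)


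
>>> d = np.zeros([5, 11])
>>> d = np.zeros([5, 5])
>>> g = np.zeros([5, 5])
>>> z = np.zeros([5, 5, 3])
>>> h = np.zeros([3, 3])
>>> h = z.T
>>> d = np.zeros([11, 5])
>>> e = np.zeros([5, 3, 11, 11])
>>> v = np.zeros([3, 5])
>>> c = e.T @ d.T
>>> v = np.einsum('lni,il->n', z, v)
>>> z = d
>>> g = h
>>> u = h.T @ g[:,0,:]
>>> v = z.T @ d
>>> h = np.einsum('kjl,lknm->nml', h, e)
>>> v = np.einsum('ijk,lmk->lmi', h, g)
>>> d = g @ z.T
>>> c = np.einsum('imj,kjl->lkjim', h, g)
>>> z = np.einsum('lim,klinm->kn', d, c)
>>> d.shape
(3, 5, 11)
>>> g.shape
(3, 5, 5)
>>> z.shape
(5, 11)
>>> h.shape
(11, 11, 5)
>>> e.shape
(5, 3, 11, 11)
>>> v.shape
(3, 5, 11)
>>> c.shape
(5, 3, 5, 11, 11)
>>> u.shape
(5, 5, 5)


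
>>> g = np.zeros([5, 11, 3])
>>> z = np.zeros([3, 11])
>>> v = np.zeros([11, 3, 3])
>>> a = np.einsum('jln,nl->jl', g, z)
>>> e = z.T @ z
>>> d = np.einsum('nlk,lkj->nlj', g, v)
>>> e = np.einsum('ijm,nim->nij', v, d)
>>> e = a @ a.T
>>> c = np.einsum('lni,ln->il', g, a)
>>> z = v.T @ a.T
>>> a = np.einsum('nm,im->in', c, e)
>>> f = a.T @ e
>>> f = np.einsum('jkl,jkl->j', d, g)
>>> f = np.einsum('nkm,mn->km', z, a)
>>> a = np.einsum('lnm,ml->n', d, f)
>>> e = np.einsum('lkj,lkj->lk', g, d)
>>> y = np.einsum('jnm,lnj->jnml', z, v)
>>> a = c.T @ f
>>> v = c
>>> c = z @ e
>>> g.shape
(5, 11, 3)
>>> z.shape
(3, 3, 5)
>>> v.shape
(3, 5)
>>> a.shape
(5, 5)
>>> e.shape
(5, 11)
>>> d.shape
(5, 11, 3)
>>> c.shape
(3, 3, 11)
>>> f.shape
(3, 5)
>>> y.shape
(3, 3, 5, 11)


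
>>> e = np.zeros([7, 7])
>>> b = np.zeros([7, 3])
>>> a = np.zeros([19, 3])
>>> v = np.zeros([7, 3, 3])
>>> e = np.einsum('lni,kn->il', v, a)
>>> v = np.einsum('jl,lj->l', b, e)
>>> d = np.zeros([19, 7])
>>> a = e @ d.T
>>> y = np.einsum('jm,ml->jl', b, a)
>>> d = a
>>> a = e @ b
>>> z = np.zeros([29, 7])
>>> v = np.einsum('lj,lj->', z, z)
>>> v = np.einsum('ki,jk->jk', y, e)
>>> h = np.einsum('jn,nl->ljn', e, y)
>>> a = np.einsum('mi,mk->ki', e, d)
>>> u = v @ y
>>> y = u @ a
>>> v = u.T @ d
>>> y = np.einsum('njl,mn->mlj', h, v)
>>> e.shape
(3, 7)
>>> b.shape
(7, 3)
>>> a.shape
(19, 7)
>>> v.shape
(19, 19)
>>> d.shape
(3, 19)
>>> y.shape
(19, 7, 3)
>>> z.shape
(29, 7)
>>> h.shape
(19, 3, 7)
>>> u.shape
(3, 19)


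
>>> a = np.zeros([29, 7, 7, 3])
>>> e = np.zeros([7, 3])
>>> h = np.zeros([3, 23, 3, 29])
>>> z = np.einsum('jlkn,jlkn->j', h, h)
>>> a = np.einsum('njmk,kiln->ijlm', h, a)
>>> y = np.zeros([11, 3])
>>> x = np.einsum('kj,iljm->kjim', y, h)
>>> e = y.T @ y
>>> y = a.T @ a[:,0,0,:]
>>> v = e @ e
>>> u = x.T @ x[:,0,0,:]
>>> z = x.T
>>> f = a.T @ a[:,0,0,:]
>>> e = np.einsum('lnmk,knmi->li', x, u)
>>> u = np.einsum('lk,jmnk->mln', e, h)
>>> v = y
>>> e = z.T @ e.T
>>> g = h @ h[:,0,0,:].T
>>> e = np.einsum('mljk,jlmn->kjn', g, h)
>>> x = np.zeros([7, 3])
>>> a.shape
(7, 23, 7, 3)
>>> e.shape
(3, 3, 29)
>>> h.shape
(3, 23, 3, 29)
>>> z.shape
(29, 3, 3, 11)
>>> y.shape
(3, 7, 23, 3)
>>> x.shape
(7, 3)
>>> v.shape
(3, 7, 23, 3)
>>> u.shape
(23, 11, 3)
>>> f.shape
(3, 7, 23, 3)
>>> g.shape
(3, 23, 3, 3)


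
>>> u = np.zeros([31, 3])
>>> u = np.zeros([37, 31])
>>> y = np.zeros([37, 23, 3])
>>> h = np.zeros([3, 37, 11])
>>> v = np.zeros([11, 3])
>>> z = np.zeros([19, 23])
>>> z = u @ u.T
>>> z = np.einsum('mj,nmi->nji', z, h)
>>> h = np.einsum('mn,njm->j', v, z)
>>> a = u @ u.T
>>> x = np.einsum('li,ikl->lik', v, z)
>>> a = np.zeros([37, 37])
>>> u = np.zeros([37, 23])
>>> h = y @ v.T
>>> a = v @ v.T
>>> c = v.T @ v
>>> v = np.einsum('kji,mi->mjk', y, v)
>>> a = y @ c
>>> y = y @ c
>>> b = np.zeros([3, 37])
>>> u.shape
(37, 23)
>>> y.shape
(37, 23, 3)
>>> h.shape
(37, 23, 11)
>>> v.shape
(11, 23, 37)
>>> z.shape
(3, 37, 11)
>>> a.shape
(37, 23, 3)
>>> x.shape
(11, 3, 37)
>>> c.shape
(3, 3)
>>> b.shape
(3, 37)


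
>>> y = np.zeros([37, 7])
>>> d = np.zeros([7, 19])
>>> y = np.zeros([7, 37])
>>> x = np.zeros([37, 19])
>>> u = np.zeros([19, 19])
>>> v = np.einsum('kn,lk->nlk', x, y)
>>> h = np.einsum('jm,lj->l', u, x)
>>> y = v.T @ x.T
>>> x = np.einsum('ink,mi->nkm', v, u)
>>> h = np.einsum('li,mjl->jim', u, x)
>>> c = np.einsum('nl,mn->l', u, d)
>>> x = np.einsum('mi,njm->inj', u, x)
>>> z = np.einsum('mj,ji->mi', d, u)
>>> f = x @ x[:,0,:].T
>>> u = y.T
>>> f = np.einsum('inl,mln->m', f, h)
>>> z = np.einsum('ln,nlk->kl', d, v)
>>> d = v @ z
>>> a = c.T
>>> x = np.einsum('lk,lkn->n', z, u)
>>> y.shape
(37, 7, 37)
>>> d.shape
(19, 7, 7)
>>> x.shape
(37,)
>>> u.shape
(37, 7, 37)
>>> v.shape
(19, 7, 37)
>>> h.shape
(37, 19, 7)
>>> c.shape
(19,)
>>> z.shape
(37, 7)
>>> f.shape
(37,)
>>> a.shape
(19,)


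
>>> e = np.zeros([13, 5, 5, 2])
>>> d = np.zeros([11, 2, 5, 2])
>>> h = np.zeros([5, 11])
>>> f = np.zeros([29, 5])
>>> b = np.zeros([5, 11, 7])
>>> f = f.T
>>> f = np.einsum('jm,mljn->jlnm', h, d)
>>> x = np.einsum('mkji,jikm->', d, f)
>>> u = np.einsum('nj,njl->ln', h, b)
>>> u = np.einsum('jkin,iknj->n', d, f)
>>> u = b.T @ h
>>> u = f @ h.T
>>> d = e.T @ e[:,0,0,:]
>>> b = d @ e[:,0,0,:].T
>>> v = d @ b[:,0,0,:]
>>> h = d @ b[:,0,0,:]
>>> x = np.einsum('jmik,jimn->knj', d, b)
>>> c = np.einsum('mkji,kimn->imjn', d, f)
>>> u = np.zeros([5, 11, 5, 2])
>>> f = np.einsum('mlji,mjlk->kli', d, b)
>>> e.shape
(13, 5, 5, 2)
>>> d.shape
(2, 5, 5, 2)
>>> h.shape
(2, 5, 5, 13)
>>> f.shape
(13, 5, 2)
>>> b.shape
(2, 5, 5, 13)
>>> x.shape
(2, 13, 2)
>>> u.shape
(5, 11, 5, 2)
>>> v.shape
(2, 5, 5, 13)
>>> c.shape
(2, 2, 5, 11)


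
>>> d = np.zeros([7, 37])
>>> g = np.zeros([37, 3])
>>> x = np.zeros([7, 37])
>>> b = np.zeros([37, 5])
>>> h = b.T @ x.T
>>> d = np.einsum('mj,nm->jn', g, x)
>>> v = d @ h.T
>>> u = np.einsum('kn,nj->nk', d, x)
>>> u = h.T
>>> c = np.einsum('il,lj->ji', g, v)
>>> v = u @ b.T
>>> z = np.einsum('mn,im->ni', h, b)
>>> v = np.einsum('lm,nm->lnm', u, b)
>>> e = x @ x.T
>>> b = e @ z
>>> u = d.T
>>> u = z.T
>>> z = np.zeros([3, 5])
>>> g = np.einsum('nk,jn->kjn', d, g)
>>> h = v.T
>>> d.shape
(3, 7)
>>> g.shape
(7, 37, 3)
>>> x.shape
(7, 37)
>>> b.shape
(7, 37)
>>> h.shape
(5, 37, 7)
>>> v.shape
(7, 37, 5)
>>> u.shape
(37, 7)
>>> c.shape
(5, 37)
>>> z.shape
(3, 5)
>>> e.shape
(7, 7)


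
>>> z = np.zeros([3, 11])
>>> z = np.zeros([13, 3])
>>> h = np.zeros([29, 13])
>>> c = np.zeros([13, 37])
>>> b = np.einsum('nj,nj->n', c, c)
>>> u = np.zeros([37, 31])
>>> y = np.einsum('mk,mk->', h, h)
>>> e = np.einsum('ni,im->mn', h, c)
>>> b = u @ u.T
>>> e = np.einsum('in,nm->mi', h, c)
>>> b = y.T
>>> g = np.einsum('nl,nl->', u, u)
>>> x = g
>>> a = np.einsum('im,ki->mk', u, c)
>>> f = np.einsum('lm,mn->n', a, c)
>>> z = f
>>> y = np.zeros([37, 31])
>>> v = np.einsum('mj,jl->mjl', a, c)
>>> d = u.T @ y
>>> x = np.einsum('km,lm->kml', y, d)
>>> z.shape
(37,)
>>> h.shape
(29, 13)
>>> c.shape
(13, 37)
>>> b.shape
()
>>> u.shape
(37, 31)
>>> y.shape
(37, 31)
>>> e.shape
(37, 29)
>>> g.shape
()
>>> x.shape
(37, 31, 31)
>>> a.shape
(31, 13)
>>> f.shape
(37,)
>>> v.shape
(31, 13, 37)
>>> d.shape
(31, 31)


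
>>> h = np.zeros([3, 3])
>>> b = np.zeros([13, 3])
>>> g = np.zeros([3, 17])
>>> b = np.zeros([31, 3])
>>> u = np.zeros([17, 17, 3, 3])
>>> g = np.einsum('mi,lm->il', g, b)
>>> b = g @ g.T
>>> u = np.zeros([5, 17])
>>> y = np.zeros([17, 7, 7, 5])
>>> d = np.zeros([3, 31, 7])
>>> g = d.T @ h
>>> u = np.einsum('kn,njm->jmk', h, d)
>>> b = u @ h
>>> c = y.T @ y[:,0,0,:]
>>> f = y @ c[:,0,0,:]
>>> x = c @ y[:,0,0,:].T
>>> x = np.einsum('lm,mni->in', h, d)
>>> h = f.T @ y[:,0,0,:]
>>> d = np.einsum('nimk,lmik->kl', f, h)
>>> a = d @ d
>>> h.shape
(5, 7, 7, 5)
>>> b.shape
(31, 7, 3)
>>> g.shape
(7, 31, 3)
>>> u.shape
(31, 7, 3)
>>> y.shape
(17, 7, 7, 5)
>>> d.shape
(5, 5)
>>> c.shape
(5, 7, 7, 5)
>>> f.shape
(17, 7, 7, 5)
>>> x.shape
(7, 31)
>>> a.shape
(5, 5)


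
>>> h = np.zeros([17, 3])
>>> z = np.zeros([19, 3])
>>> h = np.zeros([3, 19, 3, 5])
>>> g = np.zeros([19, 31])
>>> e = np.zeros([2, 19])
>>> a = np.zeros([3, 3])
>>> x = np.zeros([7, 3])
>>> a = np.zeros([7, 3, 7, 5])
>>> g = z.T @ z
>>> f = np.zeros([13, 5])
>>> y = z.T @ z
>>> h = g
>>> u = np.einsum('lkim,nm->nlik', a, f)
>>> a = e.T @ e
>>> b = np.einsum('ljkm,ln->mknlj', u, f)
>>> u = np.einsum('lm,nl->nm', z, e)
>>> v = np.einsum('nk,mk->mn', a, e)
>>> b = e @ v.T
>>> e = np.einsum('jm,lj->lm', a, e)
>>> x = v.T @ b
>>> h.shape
(3, 3)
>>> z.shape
(19, 3)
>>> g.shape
(3, 3)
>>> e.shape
(2, 19)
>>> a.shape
(19, 19)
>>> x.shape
(19, 2)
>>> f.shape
(13, 5)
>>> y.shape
(3, 3)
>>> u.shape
(2, 3)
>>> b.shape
(2, 2)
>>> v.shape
(2, 19)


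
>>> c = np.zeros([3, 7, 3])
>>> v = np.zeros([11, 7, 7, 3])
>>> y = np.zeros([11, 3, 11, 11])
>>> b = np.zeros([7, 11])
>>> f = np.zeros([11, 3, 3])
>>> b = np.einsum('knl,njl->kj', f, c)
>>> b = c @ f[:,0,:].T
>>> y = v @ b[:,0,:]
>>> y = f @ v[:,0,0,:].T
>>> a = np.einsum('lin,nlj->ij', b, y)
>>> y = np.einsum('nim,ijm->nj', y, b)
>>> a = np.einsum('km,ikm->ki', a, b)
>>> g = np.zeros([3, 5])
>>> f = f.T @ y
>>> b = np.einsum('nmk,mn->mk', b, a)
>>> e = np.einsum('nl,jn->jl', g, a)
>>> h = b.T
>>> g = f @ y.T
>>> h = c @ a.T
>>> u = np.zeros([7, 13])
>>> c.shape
(3, 7, 3)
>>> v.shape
(11, 7, 7, 3)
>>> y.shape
(11, 7)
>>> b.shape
(7, 11)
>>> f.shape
(3, 3, 7)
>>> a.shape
(7, 3)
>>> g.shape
(3, 3, 11)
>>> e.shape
(7, 5)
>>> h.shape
(3, 7, 7)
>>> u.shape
(7, 13)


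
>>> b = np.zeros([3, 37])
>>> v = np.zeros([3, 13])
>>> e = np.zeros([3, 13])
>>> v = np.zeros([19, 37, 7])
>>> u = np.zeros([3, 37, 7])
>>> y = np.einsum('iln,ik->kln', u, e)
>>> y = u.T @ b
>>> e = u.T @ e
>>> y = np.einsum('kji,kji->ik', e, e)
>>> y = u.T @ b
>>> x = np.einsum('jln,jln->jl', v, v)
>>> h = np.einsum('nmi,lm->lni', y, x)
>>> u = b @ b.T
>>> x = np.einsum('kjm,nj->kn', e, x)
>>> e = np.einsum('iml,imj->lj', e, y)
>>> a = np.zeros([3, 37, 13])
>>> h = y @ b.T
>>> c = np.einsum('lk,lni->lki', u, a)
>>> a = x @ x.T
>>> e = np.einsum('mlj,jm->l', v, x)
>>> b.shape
(3, 37)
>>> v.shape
(19, 37, 7)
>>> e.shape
(37,)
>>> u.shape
(3, 3)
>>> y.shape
(7, 37, 37)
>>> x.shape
(7, 19)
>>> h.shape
(7, 37, 3)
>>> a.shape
(7, 7)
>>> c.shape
(3, 3, 13)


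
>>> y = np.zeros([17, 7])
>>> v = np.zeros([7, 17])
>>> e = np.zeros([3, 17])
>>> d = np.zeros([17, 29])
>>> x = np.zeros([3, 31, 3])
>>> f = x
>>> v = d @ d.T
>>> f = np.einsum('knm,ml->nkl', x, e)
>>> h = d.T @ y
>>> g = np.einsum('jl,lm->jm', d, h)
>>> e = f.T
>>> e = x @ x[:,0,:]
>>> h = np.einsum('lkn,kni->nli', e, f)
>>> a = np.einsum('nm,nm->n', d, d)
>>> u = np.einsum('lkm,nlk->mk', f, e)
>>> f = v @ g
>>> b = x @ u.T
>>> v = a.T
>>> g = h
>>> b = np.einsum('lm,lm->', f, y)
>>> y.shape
(17, 7)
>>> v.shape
(17,)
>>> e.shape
(3, 31, 3)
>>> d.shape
(17, 29)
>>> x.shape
(3, 31, 3)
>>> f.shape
(17, 7)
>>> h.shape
(3, 3, 17)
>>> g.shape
(3, 3, 17)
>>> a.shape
(17,)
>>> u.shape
(17, 3)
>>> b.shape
()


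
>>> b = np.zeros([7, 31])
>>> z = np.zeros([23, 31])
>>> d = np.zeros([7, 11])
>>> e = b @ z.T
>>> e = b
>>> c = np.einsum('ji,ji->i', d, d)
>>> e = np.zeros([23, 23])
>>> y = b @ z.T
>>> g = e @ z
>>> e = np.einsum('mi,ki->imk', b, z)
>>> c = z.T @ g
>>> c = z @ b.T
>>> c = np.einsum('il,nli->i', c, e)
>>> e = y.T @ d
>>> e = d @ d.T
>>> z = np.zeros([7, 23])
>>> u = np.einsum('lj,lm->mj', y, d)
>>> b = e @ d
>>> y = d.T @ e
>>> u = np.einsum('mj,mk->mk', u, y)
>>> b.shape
(7, 11)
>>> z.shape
(7, 23)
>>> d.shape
(7, 11)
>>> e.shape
(7, 7)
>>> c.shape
(23,)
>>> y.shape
(11, 7)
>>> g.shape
(23, 31)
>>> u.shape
(11, 7)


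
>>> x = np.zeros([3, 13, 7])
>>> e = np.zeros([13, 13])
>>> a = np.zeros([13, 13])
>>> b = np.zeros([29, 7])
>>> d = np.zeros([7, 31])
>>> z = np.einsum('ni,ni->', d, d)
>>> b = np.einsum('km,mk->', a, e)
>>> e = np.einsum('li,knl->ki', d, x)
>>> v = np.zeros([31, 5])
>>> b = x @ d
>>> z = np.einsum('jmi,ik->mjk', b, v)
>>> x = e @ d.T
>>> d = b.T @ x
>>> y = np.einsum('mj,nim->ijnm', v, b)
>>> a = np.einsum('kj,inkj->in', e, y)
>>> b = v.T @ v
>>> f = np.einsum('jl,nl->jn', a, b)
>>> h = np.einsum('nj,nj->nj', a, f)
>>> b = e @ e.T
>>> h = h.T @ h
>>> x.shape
(3, 7)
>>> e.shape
(3, 31)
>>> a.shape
(13, 5)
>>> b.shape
(3, 3)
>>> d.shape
(31, 13, 7)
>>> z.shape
(13, 3, 5)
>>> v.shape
(31, 5)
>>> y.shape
(13, 5, 3, 31)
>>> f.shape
(13, 5)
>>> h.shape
(5, 5)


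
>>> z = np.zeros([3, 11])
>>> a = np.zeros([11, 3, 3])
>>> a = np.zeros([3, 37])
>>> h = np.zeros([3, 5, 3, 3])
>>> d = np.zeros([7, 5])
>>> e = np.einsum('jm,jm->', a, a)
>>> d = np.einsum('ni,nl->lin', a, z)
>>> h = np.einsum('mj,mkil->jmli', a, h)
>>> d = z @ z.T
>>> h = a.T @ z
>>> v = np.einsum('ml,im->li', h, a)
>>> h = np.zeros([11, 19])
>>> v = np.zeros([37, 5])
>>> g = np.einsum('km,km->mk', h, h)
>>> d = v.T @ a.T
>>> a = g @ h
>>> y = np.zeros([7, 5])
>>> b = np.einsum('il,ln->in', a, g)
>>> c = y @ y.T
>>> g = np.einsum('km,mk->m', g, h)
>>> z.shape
(3, 11)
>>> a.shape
(19, 19)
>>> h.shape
(11, 19)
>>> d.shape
(5, 3)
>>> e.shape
()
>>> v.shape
(37, 5)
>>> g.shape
(11,)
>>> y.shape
(7, 5)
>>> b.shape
(19, 11)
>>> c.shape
(7, 7)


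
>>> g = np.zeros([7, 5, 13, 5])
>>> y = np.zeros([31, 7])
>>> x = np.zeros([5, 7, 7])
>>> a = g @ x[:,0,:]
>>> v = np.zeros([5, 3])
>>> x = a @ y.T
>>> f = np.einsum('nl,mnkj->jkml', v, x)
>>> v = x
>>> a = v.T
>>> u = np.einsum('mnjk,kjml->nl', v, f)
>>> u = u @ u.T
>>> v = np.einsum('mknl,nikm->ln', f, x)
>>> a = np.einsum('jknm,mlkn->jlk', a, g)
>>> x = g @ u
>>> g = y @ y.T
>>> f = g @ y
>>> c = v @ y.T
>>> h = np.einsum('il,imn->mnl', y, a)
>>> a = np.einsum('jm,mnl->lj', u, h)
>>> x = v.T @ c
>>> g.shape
(31, 31)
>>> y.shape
(31, 7)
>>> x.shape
(7, 31)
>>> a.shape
(7, 5)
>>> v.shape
(3, 7)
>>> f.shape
(31, 7)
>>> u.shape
(5, 5)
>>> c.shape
(3, 31)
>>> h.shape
(5, 13, 7)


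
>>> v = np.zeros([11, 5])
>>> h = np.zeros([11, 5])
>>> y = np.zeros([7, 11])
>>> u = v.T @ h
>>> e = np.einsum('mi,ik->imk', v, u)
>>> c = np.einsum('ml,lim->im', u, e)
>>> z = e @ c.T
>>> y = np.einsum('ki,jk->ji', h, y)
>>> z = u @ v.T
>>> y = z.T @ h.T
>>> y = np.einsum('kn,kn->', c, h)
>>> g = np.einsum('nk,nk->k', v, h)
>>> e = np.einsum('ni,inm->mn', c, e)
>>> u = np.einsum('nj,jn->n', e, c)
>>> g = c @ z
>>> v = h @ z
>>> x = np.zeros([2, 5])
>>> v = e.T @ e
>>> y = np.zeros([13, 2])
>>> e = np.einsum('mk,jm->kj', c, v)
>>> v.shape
(11, 11)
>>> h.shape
(11, 5)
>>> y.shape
(13, 2)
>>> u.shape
(5,)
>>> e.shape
(5, 11)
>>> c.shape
(11, 5)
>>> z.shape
(5, 11)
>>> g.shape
(11, 11)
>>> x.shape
(2, 5)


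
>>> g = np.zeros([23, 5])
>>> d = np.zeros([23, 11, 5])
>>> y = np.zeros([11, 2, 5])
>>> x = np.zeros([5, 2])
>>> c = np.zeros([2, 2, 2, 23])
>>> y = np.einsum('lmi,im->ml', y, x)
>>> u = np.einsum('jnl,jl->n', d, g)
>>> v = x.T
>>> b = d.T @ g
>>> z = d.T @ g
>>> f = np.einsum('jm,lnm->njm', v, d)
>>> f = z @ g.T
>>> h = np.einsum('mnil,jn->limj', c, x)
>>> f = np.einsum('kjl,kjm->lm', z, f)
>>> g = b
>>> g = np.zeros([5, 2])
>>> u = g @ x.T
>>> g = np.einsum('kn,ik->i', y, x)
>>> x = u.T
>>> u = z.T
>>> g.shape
(5,)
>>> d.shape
(23, 11, 5)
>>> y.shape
(2, 11)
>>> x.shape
(5, 5)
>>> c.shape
(2, 2, 2, 23)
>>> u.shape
(5, 11, 5)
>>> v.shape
(2, 5)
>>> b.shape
(5, 11, 5)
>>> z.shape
(5, 11, 5)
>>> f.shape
(5, 23)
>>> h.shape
(23, 2, 2, 5)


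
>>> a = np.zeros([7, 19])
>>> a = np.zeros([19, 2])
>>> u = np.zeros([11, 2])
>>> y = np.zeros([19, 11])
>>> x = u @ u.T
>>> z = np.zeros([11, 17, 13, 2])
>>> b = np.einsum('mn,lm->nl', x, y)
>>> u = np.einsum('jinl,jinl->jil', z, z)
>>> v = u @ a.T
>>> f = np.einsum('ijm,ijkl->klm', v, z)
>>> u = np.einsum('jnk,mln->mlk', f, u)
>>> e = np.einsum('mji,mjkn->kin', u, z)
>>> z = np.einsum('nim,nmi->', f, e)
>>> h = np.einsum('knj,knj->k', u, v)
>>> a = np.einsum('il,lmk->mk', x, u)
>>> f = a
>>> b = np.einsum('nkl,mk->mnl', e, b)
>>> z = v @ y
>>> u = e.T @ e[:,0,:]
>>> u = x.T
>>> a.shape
(17, 19)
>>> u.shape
(11, 11)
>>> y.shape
(19, 11)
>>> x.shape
(11, 11)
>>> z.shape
(11, 17, 11)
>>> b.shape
(11, 13, 2)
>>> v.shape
(11, 17, 19)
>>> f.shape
(17, 19)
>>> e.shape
(13, 19, 2)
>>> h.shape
(11,)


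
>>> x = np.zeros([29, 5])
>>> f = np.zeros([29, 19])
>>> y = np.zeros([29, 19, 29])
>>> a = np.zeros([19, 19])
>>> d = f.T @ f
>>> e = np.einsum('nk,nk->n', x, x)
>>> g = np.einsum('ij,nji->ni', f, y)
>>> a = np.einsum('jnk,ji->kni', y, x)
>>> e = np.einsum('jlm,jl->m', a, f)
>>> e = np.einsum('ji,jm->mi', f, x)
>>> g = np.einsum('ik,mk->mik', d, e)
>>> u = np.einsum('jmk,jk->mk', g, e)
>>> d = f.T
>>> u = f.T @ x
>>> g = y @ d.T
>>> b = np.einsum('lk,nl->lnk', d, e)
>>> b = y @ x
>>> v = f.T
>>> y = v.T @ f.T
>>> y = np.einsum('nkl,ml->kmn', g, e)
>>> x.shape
(29, 5)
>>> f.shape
(29, 19)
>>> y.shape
(19, 5, 29)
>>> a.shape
(29, 19, 5)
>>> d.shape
(19, 29)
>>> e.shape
(5, 19)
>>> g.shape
(29, 19, 19)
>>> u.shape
(19, 5)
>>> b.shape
(29, 19, 5)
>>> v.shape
(19, 29)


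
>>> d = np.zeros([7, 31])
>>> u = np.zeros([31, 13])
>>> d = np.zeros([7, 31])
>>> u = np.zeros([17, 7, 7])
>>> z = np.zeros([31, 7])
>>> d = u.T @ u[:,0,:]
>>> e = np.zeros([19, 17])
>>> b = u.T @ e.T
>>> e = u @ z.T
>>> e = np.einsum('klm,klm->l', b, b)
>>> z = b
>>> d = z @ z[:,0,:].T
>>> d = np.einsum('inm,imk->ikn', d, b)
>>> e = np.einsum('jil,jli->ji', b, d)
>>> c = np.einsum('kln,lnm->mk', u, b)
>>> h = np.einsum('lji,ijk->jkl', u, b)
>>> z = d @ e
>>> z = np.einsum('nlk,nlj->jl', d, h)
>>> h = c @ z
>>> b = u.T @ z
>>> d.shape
(7, 19, 7)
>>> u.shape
(17, 7, 7)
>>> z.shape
(17, 19)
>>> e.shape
(7, 7)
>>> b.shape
(7, 7, 19)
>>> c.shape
(19, 17)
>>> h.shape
(19, 19)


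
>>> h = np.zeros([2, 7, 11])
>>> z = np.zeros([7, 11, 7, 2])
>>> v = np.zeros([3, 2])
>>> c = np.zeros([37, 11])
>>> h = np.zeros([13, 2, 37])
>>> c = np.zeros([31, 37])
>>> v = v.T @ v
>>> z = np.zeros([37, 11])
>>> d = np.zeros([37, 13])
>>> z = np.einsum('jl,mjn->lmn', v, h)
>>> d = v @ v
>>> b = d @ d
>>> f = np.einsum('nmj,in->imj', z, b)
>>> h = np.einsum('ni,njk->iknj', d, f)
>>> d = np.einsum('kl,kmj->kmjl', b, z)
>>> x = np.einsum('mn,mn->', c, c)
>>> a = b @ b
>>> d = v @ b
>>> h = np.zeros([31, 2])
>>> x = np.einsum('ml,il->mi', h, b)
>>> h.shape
(31, 2)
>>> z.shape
(2, 13, 37)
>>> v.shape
(2, 2)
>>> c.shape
(31, 37)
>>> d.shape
(2, 2)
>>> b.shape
(2, 2)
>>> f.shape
(2, 13, 37)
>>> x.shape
(31, 2)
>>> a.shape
(2, 2)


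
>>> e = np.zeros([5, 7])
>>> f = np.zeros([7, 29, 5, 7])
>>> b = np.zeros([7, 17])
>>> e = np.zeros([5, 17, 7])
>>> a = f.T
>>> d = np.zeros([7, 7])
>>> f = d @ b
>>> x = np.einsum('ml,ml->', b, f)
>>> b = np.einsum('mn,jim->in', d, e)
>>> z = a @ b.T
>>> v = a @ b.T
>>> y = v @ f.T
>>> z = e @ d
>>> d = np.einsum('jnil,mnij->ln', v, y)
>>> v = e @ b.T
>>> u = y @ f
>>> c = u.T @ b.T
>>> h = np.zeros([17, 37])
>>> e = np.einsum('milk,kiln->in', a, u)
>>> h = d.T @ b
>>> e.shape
(5, 17)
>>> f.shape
(7, 17)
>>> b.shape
(17, 7)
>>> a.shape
(7, 5, 29, 7)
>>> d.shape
(17, 5)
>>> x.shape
()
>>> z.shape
(5, 17, 7)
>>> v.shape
(5, 17, 17)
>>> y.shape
(7, 5, 29, 7)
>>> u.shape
(7, 5, 29, 17)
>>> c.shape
(17, 29, 5, 17)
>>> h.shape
(5, 7)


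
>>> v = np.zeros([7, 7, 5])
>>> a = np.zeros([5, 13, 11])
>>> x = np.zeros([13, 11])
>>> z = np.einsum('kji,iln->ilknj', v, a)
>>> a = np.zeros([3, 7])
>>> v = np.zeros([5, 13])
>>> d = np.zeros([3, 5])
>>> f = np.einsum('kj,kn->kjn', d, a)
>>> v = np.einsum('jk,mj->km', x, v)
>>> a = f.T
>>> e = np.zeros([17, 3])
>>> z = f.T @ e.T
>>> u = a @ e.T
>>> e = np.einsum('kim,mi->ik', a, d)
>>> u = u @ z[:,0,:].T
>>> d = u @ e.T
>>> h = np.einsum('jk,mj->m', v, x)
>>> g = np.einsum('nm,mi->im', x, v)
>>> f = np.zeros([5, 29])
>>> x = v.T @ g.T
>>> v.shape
(11, 5)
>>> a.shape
(7, 5, 3)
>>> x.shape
(5, 5)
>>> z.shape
(7, 5, 17)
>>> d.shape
(7, 5, 5)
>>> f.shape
(5, 29)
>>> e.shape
(5, 7)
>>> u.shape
(7, 5, 7)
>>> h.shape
(13,)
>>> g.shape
(5, 11)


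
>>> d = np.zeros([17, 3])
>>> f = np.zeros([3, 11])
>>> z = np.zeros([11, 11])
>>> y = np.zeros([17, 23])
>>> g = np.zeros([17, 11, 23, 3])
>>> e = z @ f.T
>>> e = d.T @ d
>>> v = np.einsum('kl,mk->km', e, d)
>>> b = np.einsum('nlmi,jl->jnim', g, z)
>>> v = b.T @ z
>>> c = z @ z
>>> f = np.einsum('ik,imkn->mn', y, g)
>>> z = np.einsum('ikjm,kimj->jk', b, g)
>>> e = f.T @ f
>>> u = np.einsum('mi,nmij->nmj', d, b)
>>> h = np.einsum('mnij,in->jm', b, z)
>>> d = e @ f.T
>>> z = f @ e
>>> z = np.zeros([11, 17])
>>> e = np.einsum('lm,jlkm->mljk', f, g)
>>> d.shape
(3, 11)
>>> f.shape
(11, 3)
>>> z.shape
(11, 17)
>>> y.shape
(17, 23)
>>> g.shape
(17, 11, 23, 3)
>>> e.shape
(3, 11, 17, 23)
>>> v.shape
(23, 3, 17, 11)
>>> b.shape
(11, 17, 3, 23)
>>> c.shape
(11, 11)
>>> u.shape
(11, 17, 23)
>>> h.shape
(23, 11)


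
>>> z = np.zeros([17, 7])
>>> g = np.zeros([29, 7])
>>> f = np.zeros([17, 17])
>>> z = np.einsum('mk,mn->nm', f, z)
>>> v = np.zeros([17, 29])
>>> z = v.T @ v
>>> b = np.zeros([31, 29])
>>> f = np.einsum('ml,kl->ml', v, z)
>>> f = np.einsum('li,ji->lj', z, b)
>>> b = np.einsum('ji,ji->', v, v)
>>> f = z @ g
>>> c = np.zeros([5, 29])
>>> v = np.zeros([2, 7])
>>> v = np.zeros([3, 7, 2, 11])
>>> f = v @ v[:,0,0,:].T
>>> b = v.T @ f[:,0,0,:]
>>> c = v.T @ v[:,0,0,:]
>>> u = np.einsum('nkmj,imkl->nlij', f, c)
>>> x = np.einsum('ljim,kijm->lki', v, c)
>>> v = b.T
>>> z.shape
(29, 29)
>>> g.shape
(29, 7)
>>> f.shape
(3, 7, 2, 3)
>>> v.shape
(3, 7, 2, 11)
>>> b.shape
(11, 2, 7, 3)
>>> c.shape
(11, 2, 7, 11)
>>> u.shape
(3, 11, 11, 3)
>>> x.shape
(3, 11, 2)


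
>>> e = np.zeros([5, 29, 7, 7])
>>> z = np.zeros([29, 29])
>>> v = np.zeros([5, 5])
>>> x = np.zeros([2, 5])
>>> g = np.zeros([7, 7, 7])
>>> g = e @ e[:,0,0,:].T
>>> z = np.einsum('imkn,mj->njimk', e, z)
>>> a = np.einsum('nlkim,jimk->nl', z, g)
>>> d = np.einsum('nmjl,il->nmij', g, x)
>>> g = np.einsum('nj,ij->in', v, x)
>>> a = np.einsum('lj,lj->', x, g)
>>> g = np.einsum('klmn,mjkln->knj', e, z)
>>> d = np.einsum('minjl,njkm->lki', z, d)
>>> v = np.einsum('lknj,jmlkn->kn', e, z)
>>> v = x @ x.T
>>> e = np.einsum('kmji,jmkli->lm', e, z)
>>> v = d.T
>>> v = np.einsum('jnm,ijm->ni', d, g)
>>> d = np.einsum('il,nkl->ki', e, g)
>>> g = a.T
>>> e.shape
(29, 29)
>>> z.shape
(7, 29, 5, 29, 7)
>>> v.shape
(2, 5)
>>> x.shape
(2, 5)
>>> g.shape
()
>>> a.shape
()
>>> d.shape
(7, 29)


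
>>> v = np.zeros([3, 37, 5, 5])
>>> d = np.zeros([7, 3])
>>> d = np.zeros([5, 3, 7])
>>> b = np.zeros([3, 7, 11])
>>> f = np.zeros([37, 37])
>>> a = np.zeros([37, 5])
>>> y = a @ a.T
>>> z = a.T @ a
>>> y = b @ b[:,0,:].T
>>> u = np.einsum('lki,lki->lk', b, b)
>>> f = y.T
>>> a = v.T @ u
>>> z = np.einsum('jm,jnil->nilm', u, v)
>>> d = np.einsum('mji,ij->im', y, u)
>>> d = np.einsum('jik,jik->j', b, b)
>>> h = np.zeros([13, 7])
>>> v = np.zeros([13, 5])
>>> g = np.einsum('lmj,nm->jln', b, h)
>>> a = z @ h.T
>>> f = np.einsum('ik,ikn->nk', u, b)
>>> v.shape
(13, 5)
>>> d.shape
(3,)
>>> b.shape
(3, 7, 11)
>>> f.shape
(11, 7)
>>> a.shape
(37, 5, 5, 13)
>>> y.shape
(3, 7, 3)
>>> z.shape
(37, 5, 5, 7)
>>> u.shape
(3, 7)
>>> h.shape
(13, 7)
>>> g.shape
(11, 3, 13)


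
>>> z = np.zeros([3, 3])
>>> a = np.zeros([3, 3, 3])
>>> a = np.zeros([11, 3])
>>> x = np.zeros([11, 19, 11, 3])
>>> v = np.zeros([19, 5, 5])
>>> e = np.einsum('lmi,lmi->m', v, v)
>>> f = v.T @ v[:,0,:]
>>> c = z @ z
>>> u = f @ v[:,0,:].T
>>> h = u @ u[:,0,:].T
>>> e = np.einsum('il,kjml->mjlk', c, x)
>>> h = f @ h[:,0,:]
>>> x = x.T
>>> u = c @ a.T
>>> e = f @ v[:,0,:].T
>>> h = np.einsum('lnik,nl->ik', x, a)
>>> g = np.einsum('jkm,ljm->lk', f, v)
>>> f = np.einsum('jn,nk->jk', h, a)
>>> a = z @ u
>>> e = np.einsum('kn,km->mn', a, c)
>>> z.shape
(3, 3)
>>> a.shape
(3, 11)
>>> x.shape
(3, 11, 19, 11)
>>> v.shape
(19, 5, 5)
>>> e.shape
(3, 11)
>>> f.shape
(19, 3)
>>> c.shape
(3, 3)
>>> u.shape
(3, 11)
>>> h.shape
(19, 11)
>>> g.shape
(19, 5)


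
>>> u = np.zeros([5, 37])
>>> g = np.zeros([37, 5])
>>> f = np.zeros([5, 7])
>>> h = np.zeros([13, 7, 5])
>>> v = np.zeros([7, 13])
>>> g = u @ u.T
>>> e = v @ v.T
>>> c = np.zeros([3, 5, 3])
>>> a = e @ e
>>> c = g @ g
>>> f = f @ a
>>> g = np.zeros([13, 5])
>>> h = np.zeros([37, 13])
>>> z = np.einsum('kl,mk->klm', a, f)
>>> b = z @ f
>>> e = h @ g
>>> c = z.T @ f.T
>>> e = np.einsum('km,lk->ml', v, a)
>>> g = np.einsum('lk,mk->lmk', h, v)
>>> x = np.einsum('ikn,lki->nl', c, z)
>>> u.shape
(5, 37)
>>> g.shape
(37, 7, 13)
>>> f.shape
(5, 7)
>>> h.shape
(37, 13)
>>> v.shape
(7, 13)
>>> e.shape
(13, 7)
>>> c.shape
(5, 7, 5)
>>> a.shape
(7, 7)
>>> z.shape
(7, 7, 5)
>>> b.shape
(7, 7, 7)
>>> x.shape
(5, 7)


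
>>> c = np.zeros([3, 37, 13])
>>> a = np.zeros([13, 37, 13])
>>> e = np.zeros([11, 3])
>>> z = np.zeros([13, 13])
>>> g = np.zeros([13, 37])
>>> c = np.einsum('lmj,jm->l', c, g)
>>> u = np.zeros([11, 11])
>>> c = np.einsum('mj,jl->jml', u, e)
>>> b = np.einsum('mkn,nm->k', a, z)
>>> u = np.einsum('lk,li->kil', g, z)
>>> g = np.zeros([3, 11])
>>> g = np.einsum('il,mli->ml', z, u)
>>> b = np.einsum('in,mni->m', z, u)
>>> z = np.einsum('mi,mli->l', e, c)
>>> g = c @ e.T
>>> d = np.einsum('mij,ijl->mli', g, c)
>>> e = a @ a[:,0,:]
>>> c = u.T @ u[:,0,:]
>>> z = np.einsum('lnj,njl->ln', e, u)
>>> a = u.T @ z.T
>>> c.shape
(13, 13, 13)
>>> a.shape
(13, 13, 13)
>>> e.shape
(13, 37, 13)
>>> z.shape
(13, 37)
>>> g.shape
(11, 11, 11)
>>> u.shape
(37, 13, 13)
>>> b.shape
(37,)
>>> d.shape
(11, 3, 11)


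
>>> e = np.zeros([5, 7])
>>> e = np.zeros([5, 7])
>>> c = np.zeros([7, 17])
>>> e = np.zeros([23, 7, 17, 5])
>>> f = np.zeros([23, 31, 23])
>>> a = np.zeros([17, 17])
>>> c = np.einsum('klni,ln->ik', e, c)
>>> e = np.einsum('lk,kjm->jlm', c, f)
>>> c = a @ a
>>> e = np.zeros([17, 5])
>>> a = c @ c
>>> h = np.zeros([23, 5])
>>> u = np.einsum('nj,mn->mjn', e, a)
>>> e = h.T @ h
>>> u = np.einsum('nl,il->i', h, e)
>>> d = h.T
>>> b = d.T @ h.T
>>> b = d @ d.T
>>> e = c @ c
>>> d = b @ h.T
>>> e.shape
(17, 17)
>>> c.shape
(17, 17)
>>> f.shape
(23, 31, 23)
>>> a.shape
(17, 17)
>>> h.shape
(23, 5)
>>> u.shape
(5,)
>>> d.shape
(5, 23)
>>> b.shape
(5, 5)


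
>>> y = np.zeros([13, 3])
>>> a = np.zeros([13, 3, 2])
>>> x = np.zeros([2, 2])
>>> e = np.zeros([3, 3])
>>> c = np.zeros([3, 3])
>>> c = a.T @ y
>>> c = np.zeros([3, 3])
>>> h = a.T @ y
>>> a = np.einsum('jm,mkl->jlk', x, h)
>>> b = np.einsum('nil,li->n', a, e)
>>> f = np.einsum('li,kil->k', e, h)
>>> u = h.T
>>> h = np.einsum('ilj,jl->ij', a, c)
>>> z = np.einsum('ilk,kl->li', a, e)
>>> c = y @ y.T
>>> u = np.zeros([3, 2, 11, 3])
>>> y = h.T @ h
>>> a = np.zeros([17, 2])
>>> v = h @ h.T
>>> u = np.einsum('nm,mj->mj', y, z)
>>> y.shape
(3, 3)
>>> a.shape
(17, 2)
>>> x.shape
(2, 2)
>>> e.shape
(3, 3)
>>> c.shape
(13, 13)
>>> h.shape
(2, 3)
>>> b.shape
(2,)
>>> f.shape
(2,)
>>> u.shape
(3, 2)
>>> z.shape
(3, 2)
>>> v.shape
(2, 2)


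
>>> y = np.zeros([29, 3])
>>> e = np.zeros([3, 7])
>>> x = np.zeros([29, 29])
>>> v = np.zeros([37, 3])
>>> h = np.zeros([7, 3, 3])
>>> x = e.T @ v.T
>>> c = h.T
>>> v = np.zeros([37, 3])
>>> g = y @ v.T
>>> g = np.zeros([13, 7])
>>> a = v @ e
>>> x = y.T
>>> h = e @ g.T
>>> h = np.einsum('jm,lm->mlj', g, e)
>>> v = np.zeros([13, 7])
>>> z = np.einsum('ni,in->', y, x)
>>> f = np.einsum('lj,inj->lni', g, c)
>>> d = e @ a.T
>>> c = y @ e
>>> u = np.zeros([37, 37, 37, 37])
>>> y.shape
(29, 3)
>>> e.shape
(3, 7)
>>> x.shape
(3, 29)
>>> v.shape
(13, 7)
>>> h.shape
(7, 3, 13)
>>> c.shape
(29, 7)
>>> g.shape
(13, 7)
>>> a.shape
(37, 7)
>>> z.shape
()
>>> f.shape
(13, 3, 3)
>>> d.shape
(3, 37)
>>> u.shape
(37, 37, 37, 37)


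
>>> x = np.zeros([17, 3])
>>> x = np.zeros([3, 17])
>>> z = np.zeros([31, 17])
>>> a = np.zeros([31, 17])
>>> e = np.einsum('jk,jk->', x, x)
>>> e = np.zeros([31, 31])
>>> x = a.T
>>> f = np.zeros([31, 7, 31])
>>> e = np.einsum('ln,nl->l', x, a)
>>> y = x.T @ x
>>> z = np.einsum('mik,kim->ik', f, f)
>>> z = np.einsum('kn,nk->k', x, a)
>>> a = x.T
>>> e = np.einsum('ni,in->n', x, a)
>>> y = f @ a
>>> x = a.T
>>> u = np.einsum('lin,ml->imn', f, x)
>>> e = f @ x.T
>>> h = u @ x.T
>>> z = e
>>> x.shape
(17, 31)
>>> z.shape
(31, 7, 17)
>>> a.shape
(31, 17)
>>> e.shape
(31, 7, 17)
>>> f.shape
(31, 7, 31)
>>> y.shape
(31, 7, 17)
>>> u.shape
(7, 17, 31)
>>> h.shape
(7, 17, 17)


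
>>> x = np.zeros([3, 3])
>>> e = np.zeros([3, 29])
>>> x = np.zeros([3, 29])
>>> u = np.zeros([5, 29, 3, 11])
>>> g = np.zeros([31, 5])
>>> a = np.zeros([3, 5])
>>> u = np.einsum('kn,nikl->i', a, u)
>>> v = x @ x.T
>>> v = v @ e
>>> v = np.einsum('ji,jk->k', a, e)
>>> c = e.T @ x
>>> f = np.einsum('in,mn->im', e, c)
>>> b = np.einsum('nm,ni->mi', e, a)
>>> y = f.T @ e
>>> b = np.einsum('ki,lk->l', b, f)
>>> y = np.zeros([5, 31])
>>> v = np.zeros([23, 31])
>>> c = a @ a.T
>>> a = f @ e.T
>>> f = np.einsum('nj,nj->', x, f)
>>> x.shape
(3, 29)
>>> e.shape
(3, 29)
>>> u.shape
(29,)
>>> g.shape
(31, 5)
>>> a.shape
(3, 3)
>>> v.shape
(23, 31)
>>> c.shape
(3, 3)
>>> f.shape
()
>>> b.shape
(3,)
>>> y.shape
(5, 31)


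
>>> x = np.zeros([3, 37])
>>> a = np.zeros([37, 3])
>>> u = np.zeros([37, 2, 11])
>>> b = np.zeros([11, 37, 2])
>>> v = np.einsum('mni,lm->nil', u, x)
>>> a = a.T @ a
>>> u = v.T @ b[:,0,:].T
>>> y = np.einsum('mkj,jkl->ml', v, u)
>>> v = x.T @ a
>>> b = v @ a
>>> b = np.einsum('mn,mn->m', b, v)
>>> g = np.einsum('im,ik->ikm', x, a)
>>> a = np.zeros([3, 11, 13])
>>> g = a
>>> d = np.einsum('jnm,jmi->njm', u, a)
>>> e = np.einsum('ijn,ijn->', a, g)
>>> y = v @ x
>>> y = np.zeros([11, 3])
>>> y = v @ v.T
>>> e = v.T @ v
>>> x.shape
(3, 37)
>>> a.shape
(3, 11, 13)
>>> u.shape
(3, 11, 11)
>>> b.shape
(37,)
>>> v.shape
(37, 3)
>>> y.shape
(37, 37)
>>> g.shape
(3, 11, 13)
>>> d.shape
(11, 3, 11)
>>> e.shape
(3, 3)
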